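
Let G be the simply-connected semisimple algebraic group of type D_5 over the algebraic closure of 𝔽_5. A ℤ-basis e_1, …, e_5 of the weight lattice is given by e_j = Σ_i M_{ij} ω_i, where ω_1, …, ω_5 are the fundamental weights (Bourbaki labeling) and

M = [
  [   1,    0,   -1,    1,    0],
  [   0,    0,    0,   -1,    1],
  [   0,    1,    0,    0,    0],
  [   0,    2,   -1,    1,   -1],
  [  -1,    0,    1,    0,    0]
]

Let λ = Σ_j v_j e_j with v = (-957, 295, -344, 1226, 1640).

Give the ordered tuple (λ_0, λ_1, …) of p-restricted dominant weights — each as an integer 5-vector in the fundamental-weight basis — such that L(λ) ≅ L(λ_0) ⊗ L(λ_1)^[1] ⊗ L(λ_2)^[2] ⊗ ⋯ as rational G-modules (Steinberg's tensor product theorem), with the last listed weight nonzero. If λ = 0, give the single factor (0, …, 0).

Compute c_i = Σ_j M_{ij} v_j with v = (-957, 295, -344, 1226, 1640):
  c_1 = (1)·(-957) + (0)·(295) + (-1)·(-344) + (1)·(1226) + (0)·(1640) = 613
  c_2 = (0)·(-957) + (0)·(295) + (0)·(-344) + (-1)·(1226) + (1)·(1640) = 414
  c_3 = (0)·(-957) + (1)·(295) + (0)·(-344) + (0)·(1226) + (0)·(1640) = 295
  c_4 = (0)·(-957) + (2)·(295) + (-1)·(-344) + (1)·(1226) + (-1)·(1640) = 520
  c_5 = (-1)·(-957) + (0)·(295) + (1)·(-344) + (0)·(1226) + (0)·(1640) = 613
Expand coordinatewise in base 5:
  c_1 = 613 = 3·5^0 + 2·5^1 + 4·5^2 + 4·5^3
  c_2 = 414 = 4·5^0 + 2·5^1 + 1·5^2 + 3·5^3
  c_3 = 295 = 0·5^0 + 4·5^1 + 1·5^2 + 2·5^3
  c_4 = 520 = 0·5^0 + 4·5^1 + 0·5^2 + 4·5^3
  c_5 = 613 = 3·5^0 + 2·5^1 + 4·5^2 + 4·5^3
Factor λ_0 = (3, 4, 0, 0, 3)
Factor λ_1 = (2, 2, 4, 4, 2)
Factor λ_2 = (4, 1, 1, 0, 4)
Factor λ_3 = (4, 3, 2, 4, 4)

((3, 4, 0, 0, 3), (2, 2, 4, 4, 2), (4, 1, 1, 0, 4), (4, 3, 2, 4, 4))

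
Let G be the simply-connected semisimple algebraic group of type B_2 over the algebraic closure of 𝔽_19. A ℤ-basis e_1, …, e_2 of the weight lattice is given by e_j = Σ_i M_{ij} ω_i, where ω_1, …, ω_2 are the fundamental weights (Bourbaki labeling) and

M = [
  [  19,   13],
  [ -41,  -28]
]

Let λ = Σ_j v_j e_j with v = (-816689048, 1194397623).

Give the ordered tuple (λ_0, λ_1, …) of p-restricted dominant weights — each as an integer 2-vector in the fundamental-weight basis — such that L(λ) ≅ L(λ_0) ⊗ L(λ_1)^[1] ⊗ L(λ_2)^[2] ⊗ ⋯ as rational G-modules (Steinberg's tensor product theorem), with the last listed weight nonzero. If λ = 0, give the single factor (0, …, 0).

((5, 4), (12, 18), (3, 12), (6, 9), (1, 11), (4, 16))

Compute c_i = Σ_j M_{ij} v_j with v = (-816689048, 1194397623):
  c_1 = (19)·(-816689048) + 13·1194397623 = 10077187
  c_2 = (-41)·(-816689048) + (-28)·(1194397623) = 41117524
p = 19; digits c_i = Σ_j d_{ij}·19^j, 0 ≤ d_{ij} < 19:
  c_1 = 10077187 = 5·19^0 + 12·19^1 + 3·19^2 + 6·19^3 + 1·19^4 + 4·19^5
  c_2 = 41117524 = 4·19^0 + 18·19^1 + 12·19^2 + 9·19^3 + 11·19^4 + 16·19^5
p-restricted factor λ_0 = (5, 4)
p-restricted factor λ_1 = (12, 18)
p-restricted factor λ_2 = (3, 12)
p-restricted factor λ_3 = (6, 9)
p-restricted factor λ_4 = (1, 11)
p-restricted factor λ_5 = (4, 16)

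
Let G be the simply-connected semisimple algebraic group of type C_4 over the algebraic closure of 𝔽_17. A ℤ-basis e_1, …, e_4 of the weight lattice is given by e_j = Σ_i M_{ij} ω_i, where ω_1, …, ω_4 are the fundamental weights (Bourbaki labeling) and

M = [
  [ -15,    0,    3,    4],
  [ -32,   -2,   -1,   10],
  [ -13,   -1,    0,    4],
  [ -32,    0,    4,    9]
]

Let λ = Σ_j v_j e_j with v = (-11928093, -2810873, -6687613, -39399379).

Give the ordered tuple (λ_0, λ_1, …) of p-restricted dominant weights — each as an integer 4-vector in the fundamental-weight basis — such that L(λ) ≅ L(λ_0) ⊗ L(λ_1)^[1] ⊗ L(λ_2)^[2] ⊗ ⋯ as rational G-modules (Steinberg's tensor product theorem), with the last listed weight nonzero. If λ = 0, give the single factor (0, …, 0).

((14, 10, 4, 3), (7, 5, 15, 5), (11, 16, 11, 1), (1, 2, 5, 4), (15, 0, 3, 4))

Change of basis e → ω: c = M·v where v = (-11928093, -2810873, -6687613, -39399379):
  c_1 = (-15)·(-11928093) + (0)·(-2810873) + (3)·(-6687613) + (4)·(-39399379) = 1261040
  c_2 = (-32)·(-11928093) + (-2)·(-2810873) + (-1)·(-6687613) + (10)·(-39399379) = 14545
  c_3 = (-13)·(-11928093) + (-1)·(-2810873) + (0)·(-6687613) + (4)·(-39399379) = 278566
  c_4 = (-32)·(-11928093) + (0)·(-2810873) + (4)·(-6687613) + (9)·(-39399379) = 354113
Base-17 expansion of each c_i:
  c_1 = 1261040 = 14·17^0 + 7·17^1 + 11·17^2 + 1·17^3 + 15·17^4
  c_2 = 14545 = 10·17^0 + 5·17^1 + 16·17^2 + 2·17^3
  c_3 = 278566 = 4·17^0 + 15·17^1 + 11·17^2 + 5·17^3 + 3·17^4
  c_4 = 354113 = 3·17^0 + 5·17^1 + 1·17^2 + 4·17^3 + 4·17^4
p-restricted factor λ_0 = (14, 10, 4, 3)
p-restricted factor λ_1 = (7, 5, 15, 5)
p-restricted factor λ_2 = (11, 16, 11, 1)
p-restricted factor λ_3 = (1, 2, 5, 4)
p-restricted factor λ_4 = (15, 0, 3, 4)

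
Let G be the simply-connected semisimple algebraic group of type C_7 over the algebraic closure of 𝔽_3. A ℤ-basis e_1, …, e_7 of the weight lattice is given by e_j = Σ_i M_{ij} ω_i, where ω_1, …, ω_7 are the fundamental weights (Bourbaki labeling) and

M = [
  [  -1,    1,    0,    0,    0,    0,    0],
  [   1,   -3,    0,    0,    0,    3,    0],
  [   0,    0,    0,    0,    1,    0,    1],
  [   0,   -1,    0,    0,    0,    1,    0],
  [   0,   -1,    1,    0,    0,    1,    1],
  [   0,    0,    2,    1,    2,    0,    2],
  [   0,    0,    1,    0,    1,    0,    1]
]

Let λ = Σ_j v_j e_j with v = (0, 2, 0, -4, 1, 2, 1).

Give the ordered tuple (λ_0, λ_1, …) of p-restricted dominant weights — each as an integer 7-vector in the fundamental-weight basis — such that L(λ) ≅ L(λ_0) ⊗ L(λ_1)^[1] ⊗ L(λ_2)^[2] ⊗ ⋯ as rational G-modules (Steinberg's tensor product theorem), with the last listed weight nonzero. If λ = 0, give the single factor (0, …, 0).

Compute c_i = Σ_j M_{ij} v_j with v = (0, 2, 0, -4, 1, 2, 1):
  c_1 = (-1)·(0) + 1·2 + 0·0 + (0)·(-4) + 0·1 + 0·2 + 0·1 = 2
  c_2 = 1·0 + (-3)·(2) + 0·0 + (0)·(-4) + 0·1 + 3·2 + 0·1 = 0
  c_3 = 0·0 + 0·2 + 0·0 + (0)·(-4) + 1·1 + 0·2 + 1·1 = 2
  c_4 = 0·0 + (-1)·(2) + 0·0 + (0)·(-4) + 0·1 + 1·2 + 0·1 = 0
  c_5 = 0·0 + (-1)·(2) + 1·0 + (0)·(-4) + 0·1 + 1·2 + 1·1 = 1
  c_6 = 0·0 + 0·2 + 2·0 + (1)·(-4) + 2·1 + 0·2 + 2·1 = 0
  c_7 = 0·0 + 0·2 + 1·0 + (0)·(-4) + 1·1 + 0·2 + 1·1 = 2
Writing each c_i in base p = 3:
  c_1 = 2 = 2·3^0
  c_2 = 0
  c_3 = 2 = 2·3^0
  c_4 = 0
  c_5 = 1 = 1·3^0
  c_6 = 0
  c_7 = 2 = 2·3^0
p-restricted factor λ_0 = (2, 0, 2, 0, 1, 0, 2)

((2, 0, 2, 0, 1, 0, 2),)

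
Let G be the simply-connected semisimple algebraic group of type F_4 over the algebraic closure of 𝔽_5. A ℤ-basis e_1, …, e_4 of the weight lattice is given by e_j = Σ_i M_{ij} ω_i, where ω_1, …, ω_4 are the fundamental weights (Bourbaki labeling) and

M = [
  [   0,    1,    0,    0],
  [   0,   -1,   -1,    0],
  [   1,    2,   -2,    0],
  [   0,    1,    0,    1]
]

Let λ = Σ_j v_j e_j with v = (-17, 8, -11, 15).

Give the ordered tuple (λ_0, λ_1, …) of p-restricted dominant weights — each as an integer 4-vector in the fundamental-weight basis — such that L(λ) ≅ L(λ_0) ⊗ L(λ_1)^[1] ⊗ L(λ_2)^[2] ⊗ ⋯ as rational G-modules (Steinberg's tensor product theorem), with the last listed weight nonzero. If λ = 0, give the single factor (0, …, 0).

((3, 3, 1, 3), (1, 0, 4, 4))

Compute c_i = Σ_j M_{ij} v_j with v = (-17, 8, -11, 15):
  c_1 = 0*-17 + 1*8 + 0*-11 + 0*15 = 8
  c_2 = 0*-17 + -1*8 + -1*-11 + 0*15 = 3
  c_3 = 1*-17 + 2*8 + -2*-11 + 0*15 = 21
  c_4 = 0*-17 + 1*8 + 0*-11 + 1*15 = 23
Writing each c_i in base p = 5:
  c_1 = 8 = 3·5^0 + 1·5^1
  c_2 = 3 = 3·5^0
  c_3 = 21 = 1·5^0 + 4·5^1
  c_4 = 23 = 3·5^0 + 4·5^1
p-restricted factor λ_0 = (3, 3, 1, 3)
p-restricted factor λ_1 = (1, 0, 4, 4)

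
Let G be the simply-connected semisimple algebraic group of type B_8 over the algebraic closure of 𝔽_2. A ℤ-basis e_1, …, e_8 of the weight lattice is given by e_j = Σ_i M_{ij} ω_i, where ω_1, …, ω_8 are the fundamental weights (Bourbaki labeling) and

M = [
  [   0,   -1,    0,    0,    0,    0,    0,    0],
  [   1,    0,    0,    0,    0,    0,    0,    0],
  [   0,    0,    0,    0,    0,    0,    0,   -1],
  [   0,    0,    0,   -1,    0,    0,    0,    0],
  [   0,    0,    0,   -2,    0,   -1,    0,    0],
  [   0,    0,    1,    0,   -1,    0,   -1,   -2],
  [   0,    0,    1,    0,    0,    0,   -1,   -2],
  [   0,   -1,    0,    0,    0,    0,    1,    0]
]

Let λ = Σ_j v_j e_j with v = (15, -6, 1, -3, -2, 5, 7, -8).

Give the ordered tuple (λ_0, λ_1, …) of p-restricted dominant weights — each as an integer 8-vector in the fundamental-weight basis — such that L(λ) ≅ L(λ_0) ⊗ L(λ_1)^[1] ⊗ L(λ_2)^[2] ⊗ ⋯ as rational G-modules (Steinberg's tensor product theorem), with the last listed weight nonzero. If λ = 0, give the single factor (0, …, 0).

((0, 1, 0, 1, 1, 0, 0, 1), (1, 1, 0, 1, 0, 0, 1, 0), (1, 1, 0, 0, 0, 1, 0, 1), (0, 1, 1, 0, 0, 1, 1, 1))

Change of basis e → ω: c = M·v where v = (15, -6, 1, -3, -2, 5, 7, -8):
  c_1 = (0)·(15) + (-1)·(-6) + (0)·(1) + (0)·(-3) + (0)·(-2) + (0)·(5) + (0)·(7) + (0)·(-8) = 6
  c_2 = (1)·(15) + (0)·(-6) + (0)·(1) + (0)·(-3) + (0)·(-2) + (0)·(5) + (0)·(7) + (0)·(-8) = 15
  c_3 = (0)·(15) + (0)·(-6) + (0)·(1) + (0)·(-3) + (0)·(-2) + (0)·(5) + (0)·(7) + (-1)·(-8) = 8
  c_4 = (0)·(15) + (0)·(-6) + (0)·(1) + (-1)·(-3) + (0)·(-2) + (0)·(5) + (0)·(7) + (0)·(-8) = 3
  c_5 = (0)·(15) + (0)·(-6) + (0)·(1) + (-2)·(-3) + (0)·(-2) + (-1)·(5) + (0)·(7) + (0)·(-8) = 1
  c_6 = (0)·(15) + (0)·(-6) + (1)·(1) + (0)·(-3) + (-1)·(-2) + (0)·(5) + (-1)·(7) + (-2)·(-8) = 12
  c_7 = (0)·(15) + (0)·(-6) + (1)·(1) + (0)·(-3) + (0)·(-2) + (0)·(5) + (-1)·(7) + (-2)·(-8) = 10
  c_8 = (0)·(15) + (-1)·(-6) + (0)·(1) + (0)·(-3) + (0)·(-2) + (0)·(5) + (1)·(7) + (0)·(-8) = 13
Writing each c_i in base p = 2:
  c_1 = 6 = 0·2^0 + 1·2^1 + 1·2^2
  c_2 = 15 = 1·2^0 + 1·2^1 + 1·2^2 + 1·2^3
  c_3 = 8 = 0·2^0 + 0·2^1 + 0·2^2 + 1·2^3
  c_4 = 3 = 1·2^0 + 1·2^1
  c_5 = 1 = 1·2^0
  c_6 = 12 = 0·2^0 + 0·2^1 + 1·2^2 + 1·2^3
  c_7 = 10 = 0·2^0 + 1·2^1 + 0·2^2 + 1·2^3
  c_8 = 13 = 1·2^0 + 0·2^1 + 1·2^2 + 1·2^3
Factor λ_0 = (0, 1, 0, 1, 1, 0, 0, 1)
Factor λ_1 = (1, 1, 0, 1, 0, 0, 1, 0)
Factor λ_2 = (1, 1, 0, 0, 0, 1, 0, 1)
Factor λ_3 = (0, 1, 1, 0, 0, 1, 1, 1)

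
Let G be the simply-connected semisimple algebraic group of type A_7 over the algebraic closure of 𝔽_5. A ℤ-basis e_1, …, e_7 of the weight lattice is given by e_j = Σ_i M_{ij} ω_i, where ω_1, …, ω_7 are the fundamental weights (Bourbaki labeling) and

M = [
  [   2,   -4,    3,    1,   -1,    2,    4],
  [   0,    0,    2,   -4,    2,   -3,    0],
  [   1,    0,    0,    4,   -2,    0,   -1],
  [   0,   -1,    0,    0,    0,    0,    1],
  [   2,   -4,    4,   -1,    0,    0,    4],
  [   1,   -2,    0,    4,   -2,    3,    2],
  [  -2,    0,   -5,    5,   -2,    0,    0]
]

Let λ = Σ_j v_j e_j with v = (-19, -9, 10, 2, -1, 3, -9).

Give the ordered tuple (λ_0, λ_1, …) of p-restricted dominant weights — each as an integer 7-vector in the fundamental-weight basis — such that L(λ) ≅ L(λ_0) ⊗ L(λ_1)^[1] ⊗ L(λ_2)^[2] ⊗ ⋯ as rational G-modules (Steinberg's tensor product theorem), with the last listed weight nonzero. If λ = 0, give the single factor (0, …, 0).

Compute c_i = Σ_j M_{ij} v_j with v = (-19, -9, 10, 2, -1, 3, -9):
  c_1 = (2)·(-19) + (-4)·(-9) + (3)·(10) + (1)·(2) + (-1)·(-1) + (2)·(3) + (4)·(-9) = 1
  c_2 = (0)·(-19) + (0)·(-9) + (2)·(10) + (-4)·(2) + (2)·(-1) + (-3)·(3) + (0)·(-9) = 1
  c_3 = (1)·(-19) + (0)·(-9) + (0)·(10) + (4)·(2) + (-2)·(-1) + (0)·(3) + (-1)·(-9) = 0
  c_4 = (0)·(-19) + (-1)·(-9) + (0)·(10) + (0)·(2) + (0)·(-1) + (0)·(3) + (1)·(-9) = 0
  c_5 = (2)·(-19) + (-4)·(-9) + (4)·(10) + (-1)·(2) + (0)·(-1) + (0)·(3) + (4)·(-9) = 0
  c_6 = (1)·(-19) + (-2)·(-9) + (0)·(10) + (4)·(2) + (-2)·(-1) + (3)·(3) + (2)·(-9) = 0
  c_7 = (-2)·(-19) + (0)·(-9) + (-5)·(10) + (5)·(2) + (-2)·(-1) + (0)·(3) + (0)·(-9) = 0
Writing each c_i in base p = 5:
  c_1 = 1 = 1·5^0
  c_2 = 1 = 1·5^0
  c_3 = 0
  c_4 = 0
  c_5 = 0
  c_6 = 0
  c_7 = 0
p-restricted factor λ_0 = (1, 1, 0, 0, 0, 0, 0)

((1, 1, 0, 0, 0, 0, 0),)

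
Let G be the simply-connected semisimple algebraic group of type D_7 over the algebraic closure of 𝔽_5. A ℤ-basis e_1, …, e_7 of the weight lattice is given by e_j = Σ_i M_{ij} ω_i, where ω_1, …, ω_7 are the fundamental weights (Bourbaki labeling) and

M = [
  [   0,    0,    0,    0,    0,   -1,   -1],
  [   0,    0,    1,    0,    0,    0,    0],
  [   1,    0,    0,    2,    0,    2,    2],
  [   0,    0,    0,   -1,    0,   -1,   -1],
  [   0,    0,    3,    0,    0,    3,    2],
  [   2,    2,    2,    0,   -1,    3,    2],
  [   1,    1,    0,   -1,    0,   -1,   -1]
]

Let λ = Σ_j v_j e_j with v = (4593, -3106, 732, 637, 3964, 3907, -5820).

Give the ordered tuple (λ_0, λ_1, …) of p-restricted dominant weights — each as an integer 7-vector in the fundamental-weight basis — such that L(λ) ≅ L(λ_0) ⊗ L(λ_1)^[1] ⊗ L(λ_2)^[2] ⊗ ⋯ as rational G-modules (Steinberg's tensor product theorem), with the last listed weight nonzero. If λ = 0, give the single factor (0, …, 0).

((3, 2, 1, 1, 2, 0, 3), (2, 1, 3, 0, 0, 1, 2), (1, 4, 1, 1, 1, 2, 0), (0, 0, 1, 0, 3, 4, 2), (3, 1, 3, 2, 3, 0, 4))

Converting to the ω-basis (c_i = row i of M dotted with v = (4593, -3106, 732, 637, 3964, 3907, -5820)):
  c_1 = 0*4593 + 0*-3106 + 0*732 + 0*637 + 0*3964 + -1*3907 + -1*-5820 = 1913
  c_2 = 0*4593 + 0*-3106 + 1*732 + 0*637 + 0*3964 + 0*3907 + 0*-5820 = 732
  c_3 = 1*4593 + 0*-3106 + 0*732 + 2*637 + 0*3964 + 2*3907 + 2*-5820 = 2041
  c_4 = 0*4593 + 0*-3106 + 0*732 + -1*637 + 0*3964 + -1*3907 + -1*-5820 = 1276
  c_5 = 0*4593 + 0*-3106 + 3*732 + 0*637 + 0*3964 + 3*3907 + 2*-5820 = 2277
  c_6 = 2*4593 + 2*-3106 + 2*732 + 0*637 + -1*3964 + 3*3907 + 2*-5820 = 555
  c_7 = 1*4593 + 1*-3106 + 0*732 + -1*637 + 0*3964 + -1*3907 + -1*-5820 = 2763
p = 5; digits c_i = Σ_j d_{ij}·5^j, 0 ≤ d_{ij} < 5:
  c_1 = 1913 = 3·5^0 + 2·5^1 + 1·5^2 + 0·5^3 + 3·5^4
  c_2 = 732 = 2·5^0 + 1·5^1 + 4·5^2 + 0·5^3 + 1·5^4
  c_3 = 2041 = 1·5^0 + 3·5^1 + 1·5^2 + 1·5^3 + 3·5^4
  c_4 = 1276 = 1·5^0 + 0·5^1 + 1·5^2 + 0·5^3 + 2·5^4
  c_5 = 2277 = 2·5^0 + 0·5^1 + 1·5^2 + 3·5^3 + 3·5^4
  c_6 = 555 = 0·5^0 + 1·5^1 + 2·5^2 + 4·5^3
  c_7 = 2763 = 3·5^0 + 2·5^1 + 0·5^2 + 2·5^3 + 4·5^4
p-restricted factor λ_0 = (3, 2, 1, 1, 2, 0, 3)
p-restricted factor λ_1 = (2, 1, 3, 0, 0, 1, 2)
p-restricted factor λ_2 = (1, 4, 1, 1, 1, 2, 0)
p-restricted factor λ_3 = (0, 0, 1, 0, 3, 4, 2)
p-restricted factor λ_4 = (3, 1, 3, 2, 3, 0, 4)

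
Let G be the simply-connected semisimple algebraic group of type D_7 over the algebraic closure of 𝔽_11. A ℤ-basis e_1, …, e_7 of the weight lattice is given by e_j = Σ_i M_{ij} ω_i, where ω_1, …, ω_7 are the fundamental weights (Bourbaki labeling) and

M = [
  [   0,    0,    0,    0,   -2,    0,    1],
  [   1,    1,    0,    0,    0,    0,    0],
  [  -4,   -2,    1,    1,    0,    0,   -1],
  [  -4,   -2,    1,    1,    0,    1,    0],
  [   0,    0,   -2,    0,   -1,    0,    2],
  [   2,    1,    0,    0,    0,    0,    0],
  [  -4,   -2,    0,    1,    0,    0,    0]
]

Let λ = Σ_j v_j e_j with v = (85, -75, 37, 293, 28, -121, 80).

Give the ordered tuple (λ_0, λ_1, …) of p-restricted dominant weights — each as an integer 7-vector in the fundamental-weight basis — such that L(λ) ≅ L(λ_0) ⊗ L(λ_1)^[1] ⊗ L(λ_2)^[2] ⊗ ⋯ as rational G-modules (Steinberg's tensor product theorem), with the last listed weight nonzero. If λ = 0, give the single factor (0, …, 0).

Change of basis e → ω: c = M·v where v = (85, -75, 37, 293, 28, -121, 80):
  c_1 = 0·85 + (0)·(-75) + 0·37 + 0·293 + (-2)·(28) + (0)·(-121) + 1·80 = 24
  c_2 = 1·85 + (1)·(-75) + 0·37 + 0·293 + 0·28 + (0)·(-121) + 0·80 = 10
  c_3 = (-4)·(85) + (-2)·(-75) + 1·37 + 1·293 + 0·28 + (0)·(-121) + (-1)·(80) = 60
  c_4 = (-4)·(85) + (-2)·(-75) + 1·37 + 1·293 + 0·28 + (1)·(-121) + 0·80 = 19
  c_5 = 0·85 + (0)·(-75) + (-2)·(37) + 0·293 + (-1)·(28) + (0)·(-121) + 2·80 = 58
  c_6 = 2·85 + (1)·(-75) + 0·37 + 0·293 + 0·28 + (0)·(-121) + 0·80 = 95
  c_7 = (-4)·(85) + (-2)·(-75) + 0·37 + 1·293 + 0·28 + (0)·(-121) + 0·80 = 103
Expand coordinatewise in base 11:
  c_1 = 24 = 2·11^0 + 2·11^1
  c_2 = 10 = 10·11^0
  c_3 = 60 = 5·11^0 + 5·11^1
  c_4 = 19 = 8·11^0 + 1·11^1
  c_5 = 58 = 3·11^0 + 5·11^1
  c_6 = 95 = 7·11^0 + 8·11^1
  c_7 = 103 = 4·11^0 + 9·11^1
p-restricted factor λ_0 = (2, 10, 5, 8, 3, 7, 4)
p-restricted factor λ_1 = (2, 0, 5, 1, 5, 8, 9)

((2, 10, 5, 8, 3, 7, 4), (2, 0, 5, 1, 5, 8, 9))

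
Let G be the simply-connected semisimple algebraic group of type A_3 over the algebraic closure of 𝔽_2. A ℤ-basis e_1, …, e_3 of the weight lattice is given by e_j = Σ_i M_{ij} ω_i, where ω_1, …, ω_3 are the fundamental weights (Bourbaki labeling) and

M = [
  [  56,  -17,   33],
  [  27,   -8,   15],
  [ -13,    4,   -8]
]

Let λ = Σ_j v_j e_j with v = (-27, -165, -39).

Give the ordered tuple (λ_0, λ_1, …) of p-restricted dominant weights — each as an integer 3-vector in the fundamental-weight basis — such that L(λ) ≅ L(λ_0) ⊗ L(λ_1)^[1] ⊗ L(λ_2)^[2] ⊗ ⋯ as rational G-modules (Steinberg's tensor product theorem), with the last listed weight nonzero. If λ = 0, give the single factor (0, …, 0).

Change of basis e → ω: c = M·v where v = (-27, -165, -39):
  c_1 = (56)·(-27) + (-17)·(-165) + (33)·(-39) = 6
  c_2 = (27)·(-27) + (-8)·(-165) + (15)·(-39) = 6
  c_3 = (-13)·(-27) + (4)·(-165) + (-8)·(-39) = 3
p = 2; digits c_i = Σ_j d_{ij}·2^j, 0 ≤ d_{ij} < 2:
  c_1 = 6 = 0·2^0 + 1·2^1 + 1·2^2
  c_2 = 6 = 0·2^0 + 1·2^1 + 1·2^2
  c_3 = 3 = 1·2^0 + 1·2^1
Factor λ_0 = (0, 0, 1)
Factor λ_1 = (1, 1, 1)
Factor λ_2 = (1, 1, 0)

((0, 0, 1), (1, 1, 1), (1, 1, 0))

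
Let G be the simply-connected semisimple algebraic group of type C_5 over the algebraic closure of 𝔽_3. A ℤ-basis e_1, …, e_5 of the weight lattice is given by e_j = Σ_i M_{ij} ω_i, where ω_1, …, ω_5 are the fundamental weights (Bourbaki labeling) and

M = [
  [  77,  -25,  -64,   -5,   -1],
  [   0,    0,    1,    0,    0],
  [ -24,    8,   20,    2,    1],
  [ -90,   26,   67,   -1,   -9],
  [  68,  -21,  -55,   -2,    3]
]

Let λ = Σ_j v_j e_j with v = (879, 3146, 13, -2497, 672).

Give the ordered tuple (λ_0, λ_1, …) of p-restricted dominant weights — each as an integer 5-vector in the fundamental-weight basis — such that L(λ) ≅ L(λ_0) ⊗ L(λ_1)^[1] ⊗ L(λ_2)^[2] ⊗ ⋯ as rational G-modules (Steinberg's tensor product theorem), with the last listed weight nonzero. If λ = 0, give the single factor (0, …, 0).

((2, 1, 1, 0, 1), (1, 1, 0, 2, 0), (1, 1, 1, 0, 0))

In the fundamental-weight basis, λ has coordinates c = M·v (v = (879, 3146, 13, -2497, 672)):
  c_1 = 77*879 + -25*3146 + -64*13 + -5*-2497 + -1*672 = 14
  c_2 = 0*879 + 0*3146 + 1*13 + 0*-2497 + 0*672 = 13
  c_3 = -24*879 + 8*3146 + 20*13 + 2*-2497 + 1*672 = 10
  c_4 = -90*879 + 26*3146 + 67*13 + -1*-2497 + -9*672 = 6
  c_5 = 68*879 + -21*3146 + -55*13 + -2*-2497 + 3*672 = 1
Expand coordinatewise in base 3:
  c_1 = 14 = 2·3^0 + 1·3^1 + 1·3^2
  c_2 = 13 = 1·3^0 + 1·3^1 + 1·3^2
  c_3 = 10 = 1·3^0 + 0·3^1 + 1·3^2
  c_4 = 6 = 0·3^0 + 2·3^1
  c_5 = 1 = 1·3^0
p-restricted factor λ_0 = (2, 1, 1, 0, 1)
p-restricted factor λ_1 = (1, 1, 0, 2, 0)
p-restricted factor λ_2 = (1, 1, 1, 0, 0)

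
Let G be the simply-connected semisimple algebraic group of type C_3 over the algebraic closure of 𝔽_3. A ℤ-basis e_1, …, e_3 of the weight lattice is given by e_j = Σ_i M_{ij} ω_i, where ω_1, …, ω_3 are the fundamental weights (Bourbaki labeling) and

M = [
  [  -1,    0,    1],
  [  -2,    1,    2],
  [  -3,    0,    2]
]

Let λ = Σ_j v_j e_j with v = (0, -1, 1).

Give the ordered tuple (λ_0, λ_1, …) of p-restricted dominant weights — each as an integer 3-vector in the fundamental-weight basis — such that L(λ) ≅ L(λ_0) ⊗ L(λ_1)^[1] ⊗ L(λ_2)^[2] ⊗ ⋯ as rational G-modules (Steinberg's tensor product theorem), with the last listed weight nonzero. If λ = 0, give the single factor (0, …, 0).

((1, 1, 2),)

Change of basis e → ω: c = M·v where v = (0, -1, 1):
  c_1 = (-1)·(0) + (0)·(-1) + 1·1 = 1
  c_2 = (-2)·(0) + (1)·(-1) + 2·1 = 1
  c_3 = (-3)·(0) + (0)·(-1) + 2·1 = 2
Base-3 expansion of each c_i:
  c_1 = 1 = 1·3^0
  c_2 = 1 = 1·3^0
  c_3 = 2 = 2·3^0
Factor λ_0 = (1, 1, 2)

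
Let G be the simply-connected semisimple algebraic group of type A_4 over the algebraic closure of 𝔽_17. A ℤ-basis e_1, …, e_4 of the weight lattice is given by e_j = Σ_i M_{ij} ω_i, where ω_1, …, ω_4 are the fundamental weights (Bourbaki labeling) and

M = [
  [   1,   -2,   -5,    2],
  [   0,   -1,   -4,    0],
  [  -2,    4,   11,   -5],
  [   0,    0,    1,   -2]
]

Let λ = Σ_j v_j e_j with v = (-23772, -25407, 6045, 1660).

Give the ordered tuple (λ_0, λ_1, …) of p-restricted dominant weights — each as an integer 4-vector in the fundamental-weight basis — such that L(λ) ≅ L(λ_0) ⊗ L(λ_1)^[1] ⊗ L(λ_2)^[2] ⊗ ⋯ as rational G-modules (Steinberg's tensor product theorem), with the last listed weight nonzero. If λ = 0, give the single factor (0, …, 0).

((1, 3, 14, 5), (8, 4, 3, 7), (0, 4, 14, 9))

ω-coordinates c = M·v, v = (-23772, -25407, 6045, 1660):
  c_1 = (1)·(-23772) + (-2)·(-25407) + (-5)·(6045) + 2·1660 = 137
  c_2 = (0)·(-23772) + (-1)·(-25407) + (-4)·(6045) + 0·1660 = 1227
  c_3 = (-2)·(-23772) + (4)·(-25407) + 11·6045 + (-5)·(1660) = 4111
  c_4 = (0)·(-23772) + (0)·(-25407) + 1·6045 + (-2)·(1660) = 2725
Expand coordinatewise in base 17:
  c_1 = 137 = 1·17^0 + 8·17^1
  c_2 = 1227 = 3·17^0 + 4·17^1 + 4·17^2
  c_3 = 4111 = 14·17^0 + 3·17^1 + 14·17^2
  c_4 = 2725 = 5·17^0 + 7·17^1 + 9·17^2
Factor λ_0 = (1, 3, 14, 5)
Factor λ_1 = (8, 4, 3, 7)
Factor λ_2 = (0, 4, 14, 9)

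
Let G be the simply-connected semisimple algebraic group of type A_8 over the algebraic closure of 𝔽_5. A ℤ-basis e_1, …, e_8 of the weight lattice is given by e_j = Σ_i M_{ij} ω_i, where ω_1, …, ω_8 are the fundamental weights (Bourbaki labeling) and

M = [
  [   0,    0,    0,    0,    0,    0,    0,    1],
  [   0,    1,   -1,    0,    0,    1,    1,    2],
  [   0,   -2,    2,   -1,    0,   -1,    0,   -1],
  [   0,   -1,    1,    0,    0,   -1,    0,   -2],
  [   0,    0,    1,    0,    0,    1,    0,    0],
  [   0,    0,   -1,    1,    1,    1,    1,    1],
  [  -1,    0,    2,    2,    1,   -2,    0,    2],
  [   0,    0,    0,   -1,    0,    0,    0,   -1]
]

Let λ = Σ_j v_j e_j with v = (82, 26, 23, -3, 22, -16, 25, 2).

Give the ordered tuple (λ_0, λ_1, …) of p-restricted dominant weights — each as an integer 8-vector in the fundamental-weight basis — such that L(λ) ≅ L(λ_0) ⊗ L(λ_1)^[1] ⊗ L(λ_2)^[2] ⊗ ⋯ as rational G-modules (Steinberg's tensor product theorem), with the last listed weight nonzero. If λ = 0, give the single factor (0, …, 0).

((2, 1, 1, 4, 2, 2, 1, 1), (0, 3, 2, 1, 1, 1, 3, 0))

Converting to the ω-basis (c_i = row i of M dotted with v = (82, 26, 23, -3, 22, -16, 25, 2)):
  c_1 = 0·82 + 0·26 + 0·23 + (0)·(-3) + 0·22 + (0)·(-16) + 0·25 + 1·2 = 2
  c_2 = 0·82 + 1·26 + (-1)·(23) + (0)·(-3) + 0·22 + (1)·(-16) + 1·25 + 2·2 = 16
  c_3 = 0·82 + (-2)·(26) + 2·23 + (-1)·(-3) + 0·22 + (-1)·(-16) + 0·25 + (-1)·(2) = 11
  c_4 = 0·82 + (-1)·(26) + 1·23 + (0)·(-3) + 0·22 + (-1)·(-16) + 0·25 + (-2)·(2) = 9
  c_5 = 0·82 + 0·26 + 1·23 + (0)·(-3) + 0·22 + (1)·(-16) + 0·25 + 0·2 = 7
  c_6 = 0·82 + 0·26 + (-1)·(23) + (1)·(-3) + 1·22 + (1)·(-16) + 1·25 + 1·2 = 7
  c_7 = (-1)·(82) + 0·26 + 2·23 + (2)·(-3) + 1·22 + (-2)·(-16) + 0·25 + 2·2 = 16
  c_8 = 0·82 + 0·26 + 0·23 + (-1)·(-3) + 0·22 + (0)·(-16) + 0·25 + (-1)·(2) = 1
Base-5 expansion of each c_i:
  c_1 = 2 = 2·5^0
  c_2 = 16 = 1·5^0 + 3·5^1
  c_3 = 11 = 1·5^0 + 2·5^1
  c_4 = 9 = 4·5^0 + 1·5^1
  c_5 = 7 = 2·5^0 + 1·5^1
  c_6 = 7 = 2·5^0 + 1·5^1
  c_7 = 16 = 1·5^0 + 3·5^1
  c_8 = 1 = 1·5^0
λ_0 = (2, 1, 1, 4, 2, 2, 1, 1)
λ_1 = (0, 3, 2, 1, 1, 1, 3, 0)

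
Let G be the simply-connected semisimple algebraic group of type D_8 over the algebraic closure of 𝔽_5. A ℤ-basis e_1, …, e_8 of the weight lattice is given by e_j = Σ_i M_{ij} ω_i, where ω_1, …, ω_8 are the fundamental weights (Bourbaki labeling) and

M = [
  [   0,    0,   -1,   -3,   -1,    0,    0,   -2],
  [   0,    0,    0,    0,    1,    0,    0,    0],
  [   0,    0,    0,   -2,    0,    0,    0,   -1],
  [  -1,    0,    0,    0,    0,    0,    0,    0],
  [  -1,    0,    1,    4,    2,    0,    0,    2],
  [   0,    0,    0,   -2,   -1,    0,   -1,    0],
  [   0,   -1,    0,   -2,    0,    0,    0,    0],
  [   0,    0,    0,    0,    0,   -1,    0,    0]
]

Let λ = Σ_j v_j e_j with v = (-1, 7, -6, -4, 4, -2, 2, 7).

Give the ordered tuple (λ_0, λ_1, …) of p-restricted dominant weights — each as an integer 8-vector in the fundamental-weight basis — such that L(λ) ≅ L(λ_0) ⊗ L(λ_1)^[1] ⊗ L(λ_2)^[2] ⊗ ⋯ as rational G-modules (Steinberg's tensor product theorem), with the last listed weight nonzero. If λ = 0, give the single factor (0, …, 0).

Change of basis e → ω: c = M·v where v = (-1, 7, -6, -4, 4, -2, 2, 7):
  c_1 = 0*-1 + 0*7 + -1*-6 + -3*-4 + -1*4 + 0*-2 + 0*2 + -2*7 = 0
  c_2 = 0*-1 + 0*7 + 0*-6 + 0*-4 + 1*4 + 0*-2 + 0*2 + 0*7 = 4
  c_3 = 0*-1 + 0*7 + 0*-6 + -2*-4 + 0*4 + 0*-2 + 0*2 + -1*7 = 1
  c_4 = -1*-1 + 0*7 + 0*-6 + 0*-4 + 0*4 + 0*-2 + 0*2 + 0*7 = 1
  c_5 = -1*-1 + 0*7 + 1*-6 + 4*-4 + 2*4 + 0*-2 + 0*2 + 2*7 = 1
  c_6 = 0*-1 + 0*7 + 0*-6 + -2*-4 + -1*4 + 0*-2 + -1*2 + 0*7 = 2
  c_7 = 0*-1 + -1*7 + 0*-6 + -2*-4 + 0*4 + 0*-2 + 0*2 + 0*7 = 1
  c_8 = 0*-1 + 0*7 + 0*-6 + 0*-4 + 0*4 + -1*-2 + 0*2 + 0*7 = 2
Writing each c_i in base p = 5:
  c_1 = 0
  c_2 = 4 = 4·5^0
  c_3 = 1 = 1·5^0
  c_4 = 1 = 1·5^0
  c_5 = 1 = 1·5^0
  c_6 = 2 = 2·5^0
  c_7 = 1 = 1·5^0
  c_8 = 2 = 2·5^0
Factor λ_0 = (0, 4, 1, 1, 1, 2, 1, 2)

((0, 4, 1, 1, 1, 2, 1, 2),)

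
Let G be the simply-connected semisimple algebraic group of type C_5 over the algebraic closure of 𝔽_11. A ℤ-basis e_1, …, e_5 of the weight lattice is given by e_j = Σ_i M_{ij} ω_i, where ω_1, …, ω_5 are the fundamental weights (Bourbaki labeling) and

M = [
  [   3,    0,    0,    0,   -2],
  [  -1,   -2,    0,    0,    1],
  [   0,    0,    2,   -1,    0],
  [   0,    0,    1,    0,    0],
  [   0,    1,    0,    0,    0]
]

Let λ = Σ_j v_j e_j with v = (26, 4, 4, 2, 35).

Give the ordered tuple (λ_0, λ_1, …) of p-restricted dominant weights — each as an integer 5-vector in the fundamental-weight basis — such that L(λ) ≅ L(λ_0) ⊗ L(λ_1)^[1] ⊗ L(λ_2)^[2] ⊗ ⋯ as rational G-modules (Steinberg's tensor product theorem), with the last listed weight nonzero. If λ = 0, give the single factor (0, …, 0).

In the fundamental-weight basis, λ has coordinates c = M·v (v = (26, 4, 4, 2, 35)):
  c_1 = 3*26 + 0*4 + 0*4 + 0*2 + -2*35 = 8
  c_2 = -1*26 + -2*4 + 0*4 + 0*2 + 1*35 = 1
  c_3 = 0*26 + 0*4 + 2*4 + -1*2 + 0*35 = 6
  c_4 = 0*26 + 0*4 + 1*4 + 0*2 + 0*35 = 4
  c_5 = 0*26 + 1*4 + 0*4 + 0*2 + 0*35 = 4
Base-11 expansion of each c_i:
  c_1 = 8 = 8·11^0
  c_2 = 1 = 1·11^0
  c_3 = 6 = 6·11^0
  c_4 = 4 = 4·11^0
  c_5 = 4 = 4·11^0
p-restricted factor λ_0 = (8, 1, 6, 4, 4)

((8, 1, 6, 4, 4),)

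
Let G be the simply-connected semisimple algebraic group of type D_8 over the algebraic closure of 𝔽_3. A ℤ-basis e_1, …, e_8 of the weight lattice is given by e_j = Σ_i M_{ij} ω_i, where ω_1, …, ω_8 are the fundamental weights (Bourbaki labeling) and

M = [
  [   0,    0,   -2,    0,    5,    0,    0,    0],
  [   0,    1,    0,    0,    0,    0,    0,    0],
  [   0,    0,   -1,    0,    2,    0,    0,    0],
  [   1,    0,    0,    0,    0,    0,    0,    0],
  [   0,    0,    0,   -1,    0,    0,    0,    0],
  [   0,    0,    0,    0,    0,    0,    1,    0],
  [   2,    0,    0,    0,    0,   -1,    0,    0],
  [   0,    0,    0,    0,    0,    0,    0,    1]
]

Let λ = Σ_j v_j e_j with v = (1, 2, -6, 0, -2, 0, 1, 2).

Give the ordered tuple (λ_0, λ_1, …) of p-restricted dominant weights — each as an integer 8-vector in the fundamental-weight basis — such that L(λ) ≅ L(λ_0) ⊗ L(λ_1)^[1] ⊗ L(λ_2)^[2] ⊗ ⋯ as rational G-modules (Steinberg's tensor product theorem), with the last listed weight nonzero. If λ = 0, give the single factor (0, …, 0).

((2, 2, 2, 1, 0, 1, 2, 2),)

ω-coordinates c = M·v, v = (1, 2, -6, 0, -2, 0, 1, 2):
  c_1 = 0·1 + 0·2 + (-2)·(-6) + 0·0 + (5)·(-2) + 0·0 + 0·1 + 0·2 = 2
  c_2 = 0·1 + 1·2 + (0)·(-6) + 0·0 + (0)·(-2) + 0·0 + 0·1 + 0·2 = 2
  c_3 = 0·1 + 0·2 + (-1)·(-6) + 0·0 + (2)·(-2) + 0·0 + 0·1 + 0·2 = 2
  c_4 = 1·1 + 0·2 + (0)·(-6) + 0·0 + (0)·(-2) + 0·0 + 0·1 + 0·2 = 1
  c_5 = 0·1 + 0·2 + (0)·(-6) + (-1)·(0) + (0)·(-2) + 0·0 + 0·1 + 0·2 = 0
  c_6 = 0·1 + 0·2 + (0)·(-6) + 0·0 + (0)·(-2) + 0·0 + 1·1 + 0·2 = 1
  c_7 = 2·1 + 0·2 + (0)·(-6) + 0·0 + (0)·(-2) + (-1)·(0) + 0·1 + 0·2 = 2
  c_8 = 0·1 + 0·2 + (0)·(-6) + 0·0 + (0)·(-2) + 0·0 + 0·1 + 1·2 = 2
Base-3 expansion of each c_i:
  c_1 = 2 = 2·3^0
  c_2 = 2 = 2·3^0
  c_3 = 2 = 2·3^0
  c_4 = 1 = 1·3^0
  c_5 = 0
  c_6 = 1 = 1·3^0
  c_7 = 2 = 2·3^0
  c_8 = 2 = 2·3^0
Factor λ_0 = (2, 2, 2, 1, 0, 1, 2, 2)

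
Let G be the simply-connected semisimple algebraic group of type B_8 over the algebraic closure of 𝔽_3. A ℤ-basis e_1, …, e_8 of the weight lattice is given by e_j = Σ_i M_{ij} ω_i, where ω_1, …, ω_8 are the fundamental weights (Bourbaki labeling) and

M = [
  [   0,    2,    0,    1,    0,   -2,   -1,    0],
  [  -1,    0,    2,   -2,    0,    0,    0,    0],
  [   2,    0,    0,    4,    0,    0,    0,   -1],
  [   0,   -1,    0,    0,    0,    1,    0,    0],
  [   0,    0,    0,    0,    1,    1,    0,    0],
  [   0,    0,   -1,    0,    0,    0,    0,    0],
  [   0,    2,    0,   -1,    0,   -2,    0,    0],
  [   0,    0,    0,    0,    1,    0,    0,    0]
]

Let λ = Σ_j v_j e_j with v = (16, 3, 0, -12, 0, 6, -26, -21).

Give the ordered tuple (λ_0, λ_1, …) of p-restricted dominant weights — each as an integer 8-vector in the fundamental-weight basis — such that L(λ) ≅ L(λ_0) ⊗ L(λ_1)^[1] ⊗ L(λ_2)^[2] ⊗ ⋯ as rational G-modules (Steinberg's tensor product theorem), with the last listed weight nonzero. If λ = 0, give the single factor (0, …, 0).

((2, 2, 2, 0, 0, 0, 0, 0), (2, 2, 1, 1, 2, 0, 2, 0))

Change of basis e → ω: c = M·v where v = (16, 3, 0, -12, 0, 6, -26, -21):
  c_1 = 0·16 + 2·3 + 0·0 + (1)·(-12) + 0·0 + (-2)·(6) + (-1)·(-26) + (0)·(-21) = 8
  c_2 = (-1)·(16) + 0·3 + 2·0 + (-2)·(-12) + 0·0 + 0·6 + (0)·(-26) + (0)·(-21) = 8
  c_3 = 2·16 + 0·3 + 0·0 + (4)·(-12) + 0·0 + 0·6 + (0)·(-26) + (-1)·(-21) = 5
  c_4 = 0·16 + (-1)·(3) + 0·0 + (0)·(-12) + 0·0 + 1·6 + (0)·(-26) + (0)·(-21) = 3
  c_5 = 0·16 + 0·3 + 0·0 + (0)·(-12) + 1·0 + 1·6 + (0)·(-26) + (0)·(-21) = 6
  c_6 = 0·16 + 0·3 + (-1)·(0) + (0)·(-12) + 0·0 + 0·6 + (0)·(-26) + (0)·(-21) = 0
  c_7 = 0·16 + 2·3 + 0·0 + (-1)·(-12) + 0·0 + (-2)·(6) + (0)·(-26) + (0)·(-21) = 6
  c_8 = 0·16 + 0·3 + 0·0 + (0)·(-12) + 1·0 + 0·6 + (0)·(-26) + (0)·(-21) = 0
Base-3 expansion of each c_i:
  c_1 = 8 = 2·3^0 + 2·3^1
  c_2 = 8 = 2·3^0 + 2·3^1
  c_3 = 5 = 2·3^0 + 1·3^1
  c_4 = 3 = 0·3^0 + 1·3^1
  c_5 = 6 = 0·3^0 + 2·3^1
  c_6 = 0
  c_7 = 6 = 0·3^0 + 2·3^1
  c_8 = 0
p-restricted factor λ_0 = (2, 2, 2, 0, 0, 0, 0, 0)
p-restricted factor λ_1 = (2, 2, 1, 1, 2, 0, 2, 0)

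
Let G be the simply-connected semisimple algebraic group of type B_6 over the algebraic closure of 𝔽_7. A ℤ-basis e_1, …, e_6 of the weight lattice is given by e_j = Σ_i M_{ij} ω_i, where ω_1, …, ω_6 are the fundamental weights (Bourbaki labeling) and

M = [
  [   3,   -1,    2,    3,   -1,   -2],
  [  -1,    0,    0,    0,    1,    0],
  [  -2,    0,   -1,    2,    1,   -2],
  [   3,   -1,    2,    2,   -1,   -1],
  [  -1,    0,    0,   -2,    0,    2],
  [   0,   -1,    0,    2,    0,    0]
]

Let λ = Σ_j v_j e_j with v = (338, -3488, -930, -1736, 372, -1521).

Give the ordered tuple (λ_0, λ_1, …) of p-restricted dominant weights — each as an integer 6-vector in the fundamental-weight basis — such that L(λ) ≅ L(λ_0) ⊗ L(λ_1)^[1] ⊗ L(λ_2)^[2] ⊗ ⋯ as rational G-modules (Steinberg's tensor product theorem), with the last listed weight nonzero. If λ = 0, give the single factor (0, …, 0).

ω-coordinates c = M·v, v = (338, -3488, -930, -1736, 372, -1521):
  c_1 = 3·338 + (-1)·(-3488) + (2)·(-930) + (3)·(-1736) + (-1)·(372) + (-2)·(-1521) = 104
  c_2 = (-1)·(338) + (0)·(-3488) + (0)·(-930) + (0)·(-1736) + 1·372 + (0)·(-1521) = 34
  c_3 = (-2)·(338) + (0)·(-3488) + (-1)·(-930) + (2)·(-1736) + 1·372 + (-2)·(-1521) = 196
  c_4 = 3·338 + (-1)·(-3488) + (2)·(-930) + (2)·(-1736) + (-1)·(372) + (-1)·(-1521) = 319
  c_5 = (-1)·(338) + (0)·(-3488) + (0)·(-930) + (-2)·(-1736) + 0·372 + (2)·(-1521) = 92
  c_6 = 0·338 + (-1)·(-3488) + (0)·(-930) + (2)·(-1736) + 0·372 + (0)·(-1521) = 16
Expand coordinatewise in base 7:
  c_1 = 104 = 6·7^0 + 0·7^1 + 2·7^2
  c_2 = 34 = 6·7^0 + 4·7^1
  c_3 = 196 = 0·7^0 + 0·7^1 + 4·7^2
  c_4 = 319 = 4·7^0 + 3·7^1 + 6·7^2
  c_5 = 92 = 1·7^0 + 6·7^1 + 1·7^2
  c_6 = 16 = 2·7^0 + 2·7^1
p-restricted factor λ_0 = (6, 6, 0, 4, 1, 2)
p-restricted factor λ_1 = (0, 4, 0, 3, 6, 2)
p-restricted factor λ_2 = (2, 0, 4, 6, 1, 0)

((6, 6, 0, 4, 1, 2), (0, 4, 0, 3, 6, 2), (2, 0, 4, 6, 1, 0))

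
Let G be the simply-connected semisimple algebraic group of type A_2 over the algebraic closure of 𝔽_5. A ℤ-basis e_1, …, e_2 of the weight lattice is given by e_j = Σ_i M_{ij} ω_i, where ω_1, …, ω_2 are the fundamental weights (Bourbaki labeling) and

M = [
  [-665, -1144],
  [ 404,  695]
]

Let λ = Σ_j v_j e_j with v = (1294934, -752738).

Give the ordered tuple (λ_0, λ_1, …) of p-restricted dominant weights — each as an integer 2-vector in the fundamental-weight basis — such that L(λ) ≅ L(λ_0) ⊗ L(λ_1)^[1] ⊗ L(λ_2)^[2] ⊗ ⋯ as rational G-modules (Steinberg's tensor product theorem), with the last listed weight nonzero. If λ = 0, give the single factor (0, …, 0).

Change of basis e → ω: c = M·v where v = (1294934, -752738):
  c_1 = (-665)·(1294934) + (-1144)·(-752738) = 1162
  c_2 = 404·1294934 + (695)·(-752738) = 426
p = 5; digits c_i = Σ_j d_{ij}·5^j, 0 ≤ d_{ij} < 5:
  c_1 = 1162 = 2·5^0 + 2·5^1 + 1·5^2 + 4·5^3 + 1·5^4
  c_2 = 426 = 1·5^0 + 0·5^1 + 2·5^2 + 3·5^3
λ_0 = (2, 1)
λ_1 = (2, 0)
λ_2 = (1, 2)
λ_3 = (4, 3)
λ_4 = (1, 0)

((2, 1), (2, 0), (1, 2), (4, 3), (1, 0))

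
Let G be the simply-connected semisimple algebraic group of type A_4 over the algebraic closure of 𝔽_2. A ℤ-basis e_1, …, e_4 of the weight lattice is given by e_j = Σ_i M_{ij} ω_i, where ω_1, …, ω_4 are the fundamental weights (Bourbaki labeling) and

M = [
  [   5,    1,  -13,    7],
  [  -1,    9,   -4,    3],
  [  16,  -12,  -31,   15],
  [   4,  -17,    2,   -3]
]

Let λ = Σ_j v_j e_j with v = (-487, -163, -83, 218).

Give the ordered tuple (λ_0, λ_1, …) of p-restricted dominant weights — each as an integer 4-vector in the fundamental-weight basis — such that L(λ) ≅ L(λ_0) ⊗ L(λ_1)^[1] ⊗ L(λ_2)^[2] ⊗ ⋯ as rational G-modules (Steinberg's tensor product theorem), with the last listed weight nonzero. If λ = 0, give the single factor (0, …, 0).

ω-coordinates c = M·v, v = (-487, -163, -83, 218):
  c_1 = (5)·(-487) + (1)·(-163) + (-13)·(-83) + (7)·(218) = 7
  c_2 = (-1)·(-487) + (9)·(-163) + (-4)·(-83) + (3)·(218) = 6
  c_3 = (16)·(-487) + (-12)·(-163) + (-31)·(-83) + (15)·(218) = 7
  c_4 = (4)·(-487) + (-17)·(-163) + (2)·(-83) + (-3)·(218) = 3
Base-2 expansion of each c_i:
  c_1 = 7 = 1·2^0 + 1·2^1 + 1·2^2
  c_2 = 6 = 0·2^0 + 1·2^1 + 1·2^2
  c_3 = 7 = 1·2^0 + 1·2^1 + 1·2^2
  c_4 = 3 = 1·2^0 + 1·2^1
p-restricted factor λ_0 = (1, 0, 1, 1)
p-restricted factor λ_1 = (1, 1, 1, 1)
p-restricted factor λ_2 = (1, 1, 1, 0)

((1, 0, 1, 1), (1, 1, 1, 1), (1, 1, 1, 0))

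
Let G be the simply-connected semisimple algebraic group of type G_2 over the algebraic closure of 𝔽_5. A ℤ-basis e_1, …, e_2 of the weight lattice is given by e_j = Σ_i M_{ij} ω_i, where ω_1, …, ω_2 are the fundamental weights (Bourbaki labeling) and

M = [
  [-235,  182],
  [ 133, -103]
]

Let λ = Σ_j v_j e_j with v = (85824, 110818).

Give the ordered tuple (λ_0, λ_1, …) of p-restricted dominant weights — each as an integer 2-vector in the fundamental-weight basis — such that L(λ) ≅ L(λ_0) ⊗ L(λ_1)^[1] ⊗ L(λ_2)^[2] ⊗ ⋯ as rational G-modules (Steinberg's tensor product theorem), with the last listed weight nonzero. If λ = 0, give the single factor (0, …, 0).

((1, 3), (2, 2), (4, 3), (1, 2))

Change of basis e → ω: c = M·v where v = (85824, 110818):
  c_1 = -235*85824 + 182*110818 = 236
  c_2 = 133*85824 + -103*110818 = 338
Writing each c_i in base p = 5:
  c_1 = 236 = 1·5^0 + 2·5^1 + 4·5^2 + 1·5^3
  c_2 = 338 = 3·5^0 + 2·5^1 + 3·5^2 + 2·5^3
p-restricted factor λ_0 = (1, 3)
p-restricted factor λ_1 = (2, 2)
p-restricted factor λ_2 = (4, 3)
p-restricted factor λ_3 = (1, 2)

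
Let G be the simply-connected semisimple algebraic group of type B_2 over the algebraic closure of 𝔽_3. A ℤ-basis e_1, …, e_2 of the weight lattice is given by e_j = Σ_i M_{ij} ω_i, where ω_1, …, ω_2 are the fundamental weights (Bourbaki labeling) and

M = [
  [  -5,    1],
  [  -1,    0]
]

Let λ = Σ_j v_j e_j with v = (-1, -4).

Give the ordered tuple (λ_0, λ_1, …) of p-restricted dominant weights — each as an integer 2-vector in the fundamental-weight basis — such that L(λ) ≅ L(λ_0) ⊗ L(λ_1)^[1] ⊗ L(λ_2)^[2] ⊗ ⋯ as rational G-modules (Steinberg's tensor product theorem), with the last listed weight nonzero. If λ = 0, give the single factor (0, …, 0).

((1, 1),)

Change of basis e → ω: c = M·v where v = (-1, -4):
  c_1 = -5*-1 + 1*-4 = 1
  c_2 = -1*-1 + 0*-4 = 1
p = 3; digits c_i = Σ_j d_{ij}·3^j, 0 ≤ d_{ij} < 3:
  c_1 = 1 = 1·3^0
  c_2 = 1 = 1·3^0
p-restricted factor λ_0 = (1, 1)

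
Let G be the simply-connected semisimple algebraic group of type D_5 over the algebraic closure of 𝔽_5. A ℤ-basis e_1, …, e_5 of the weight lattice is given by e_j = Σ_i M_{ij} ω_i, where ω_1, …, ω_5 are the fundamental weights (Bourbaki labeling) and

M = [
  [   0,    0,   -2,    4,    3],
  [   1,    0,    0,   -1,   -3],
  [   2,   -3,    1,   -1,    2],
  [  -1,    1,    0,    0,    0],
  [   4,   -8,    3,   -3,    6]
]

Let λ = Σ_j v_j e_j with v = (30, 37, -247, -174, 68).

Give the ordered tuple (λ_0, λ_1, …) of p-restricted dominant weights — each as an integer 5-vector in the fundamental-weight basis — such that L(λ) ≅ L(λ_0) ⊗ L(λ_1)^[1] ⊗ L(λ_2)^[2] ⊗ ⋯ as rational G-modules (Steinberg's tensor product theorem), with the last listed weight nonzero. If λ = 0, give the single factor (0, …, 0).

((2, 0, 2, 2, 3), (0, 0, 2, 1, 2))

ω-coordinates c = M·v, v = (30, 37, -247, -174, 68):
  c_1 = (0)·(30) + (0)·(37) + (-2)·(-247) + (4)·(-174) + (3)·(68) = 2
  c_2 = (1)·(30) + (0)·(37) + (0)·(-247) + (-1)·(-174) + (-3)·(68) = 0
  c_3 = (2)·(30) + (-3)·(37) + (1)·(-247) + (-1)·(-174) + (2)·(68) = 12
  c_4 = (-1)·(30) + (1)·(37) + (0)·(-247) + (0)·(-174) + (0)·(68) = 7
  c_5 = (4)·(30) + (-8)·(37) + (3)·(-247) + (-3)·(-174) + (6)·(68) = 13
p = 5; digits c_i = Σ_j d_{ij}·5^j, 0 ≤ d_{ij} < 5:
  c_1 = 2 = 2·5^0
  c_2 = 0
  c_3 = 12 = 2·5^0 + 2·5^1
  c_4 = 7 = 2·5^0 + 1·5^1
  c_5 = 13 = 3·5^0 + 2·5^1
λ_0 = (2, 0, 2, 2, 3)
λ_1 = (0, 0, 2, 1, 2)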